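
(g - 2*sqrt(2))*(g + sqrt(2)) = g^2 - sqrt(2)*g - 4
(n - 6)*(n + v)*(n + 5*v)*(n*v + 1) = n^4*v + 6*n^3*v^2 - 6*n^3*v + n^3 + 5*n^2*v^3 - 36*n^2*v^2 + 6*n^2*v - 6*n^2 - 30*n*v^3 + 5*n*v^2 - 36*n*v - 30*v^2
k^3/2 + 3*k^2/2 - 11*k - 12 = (k/2 + 1/2)*(k - 4)*(k + 6)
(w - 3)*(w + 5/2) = w^2 - w/2 - 15/2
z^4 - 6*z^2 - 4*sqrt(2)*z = z*(z - 2*sqrt(2))*(z + sqrt(2))^2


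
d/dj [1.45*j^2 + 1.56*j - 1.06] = 2.9*j + 1.56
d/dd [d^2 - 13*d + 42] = 2*d - 13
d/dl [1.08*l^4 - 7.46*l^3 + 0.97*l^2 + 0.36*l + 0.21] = 4.32*l^3 - 22.38*l^2 + 1.94*l + 0.36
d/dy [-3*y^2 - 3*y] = -6*y - 3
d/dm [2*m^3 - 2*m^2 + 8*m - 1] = 6*m^2 - 4*m + 8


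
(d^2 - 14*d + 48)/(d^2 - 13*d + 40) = (d - 6)/(d - 5)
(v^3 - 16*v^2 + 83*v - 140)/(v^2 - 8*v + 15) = (v^2 - 11*v + 28)/(v - 3)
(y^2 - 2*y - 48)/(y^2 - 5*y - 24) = (y + 6)/(y + 3)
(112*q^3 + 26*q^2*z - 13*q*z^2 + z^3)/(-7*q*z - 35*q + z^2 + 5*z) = (-16*q^2 - 6*q*z + z^2)/(z + 5)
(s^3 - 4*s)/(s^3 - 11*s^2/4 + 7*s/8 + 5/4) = 8*s*(s + 2)/(8*s^2 - 6*s - 5)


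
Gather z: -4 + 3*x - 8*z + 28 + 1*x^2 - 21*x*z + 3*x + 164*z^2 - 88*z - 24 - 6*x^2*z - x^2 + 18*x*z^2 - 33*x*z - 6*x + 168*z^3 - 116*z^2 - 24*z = 168*z^3 + z^2*(18*x + 48) + z*(-6*x^2 - 54*x - 120)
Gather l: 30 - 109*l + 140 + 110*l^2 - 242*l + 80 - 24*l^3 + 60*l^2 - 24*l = -24*l^3 + 170*l^2 - 375*l + 250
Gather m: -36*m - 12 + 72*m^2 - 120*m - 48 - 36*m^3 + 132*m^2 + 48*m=-36*m^3 + 204*m^2 - 108*m - 60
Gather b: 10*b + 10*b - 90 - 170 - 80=20*b - 340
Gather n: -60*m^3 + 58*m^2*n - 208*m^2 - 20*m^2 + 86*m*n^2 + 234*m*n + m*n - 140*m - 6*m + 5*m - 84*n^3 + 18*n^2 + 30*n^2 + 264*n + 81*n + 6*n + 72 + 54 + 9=-60*m^3 - 228*m^2 - 141*m - 84*n^3 + n^2*(86*m + 48) + n*(58*m^2 + 235*m + 351) + 135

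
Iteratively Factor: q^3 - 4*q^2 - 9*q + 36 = (q - 3)*(q^2 - q - 12) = (q - 4)*(q - 3)*(q + 3)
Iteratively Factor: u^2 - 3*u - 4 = (u + 1)*(u - 4)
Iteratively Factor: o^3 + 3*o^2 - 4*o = (o + 4)*(o^2 - o) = o*(o + 4)*(o - 1)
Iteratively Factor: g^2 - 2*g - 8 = (g - 4)*(g + 2)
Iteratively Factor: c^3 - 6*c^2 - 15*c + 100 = (c - 5)*(c^2 - c - 20) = (c - 5)^2*(c + 4)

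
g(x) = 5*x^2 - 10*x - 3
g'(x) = 10*x - 10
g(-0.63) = 5.28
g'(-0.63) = -16.30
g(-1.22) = 16.64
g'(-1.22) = -22.20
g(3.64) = 26.85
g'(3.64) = 26.40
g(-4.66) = 152.18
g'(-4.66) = -56.60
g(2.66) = 5.78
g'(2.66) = 16.60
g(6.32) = 133.51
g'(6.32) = 53.20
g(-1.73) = 29.26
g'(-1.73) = -27.30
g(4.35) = 48.11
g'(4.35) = 33.50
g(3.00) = 12.00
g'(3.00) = 20.00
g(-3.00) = 72.00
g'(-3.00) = -40.00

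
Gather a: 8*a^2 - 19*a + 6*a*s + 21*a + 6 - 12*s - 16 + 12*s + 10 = 8*a^2 + a*(6*s + 2)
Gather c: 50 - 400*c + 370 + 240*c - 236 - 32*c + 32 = 216 - 192*c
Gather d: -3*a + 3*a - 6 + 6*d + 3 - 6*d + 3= 0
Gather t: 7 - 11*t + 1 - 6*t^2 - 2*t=-6*t^2 - 13*t + 8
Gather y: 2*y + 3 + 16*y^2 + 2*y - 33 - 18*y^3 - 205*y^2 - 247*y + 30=-18*y^3 - 189*y^2 - 243*y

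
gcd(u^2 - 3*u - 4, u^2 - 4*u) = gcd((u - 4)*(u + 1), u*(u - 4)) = u - 4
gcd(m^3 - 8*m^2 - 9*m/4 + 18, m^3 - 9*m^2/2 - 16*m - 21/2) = m + 3/2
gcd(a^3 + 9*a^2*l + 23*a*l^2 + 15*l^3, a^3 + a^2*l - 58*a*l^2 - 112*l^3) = 1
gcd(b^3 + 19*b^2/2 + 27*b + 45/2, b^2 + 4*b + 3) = b + 3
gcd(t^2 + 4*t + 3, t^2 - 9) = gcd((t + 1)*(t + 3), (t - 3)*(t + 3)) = t + 3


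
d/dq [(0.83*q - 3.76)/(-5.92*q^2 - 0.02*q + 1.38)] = (4.9136*q^2 - 44.5184*q + 1.0702)/(35.0464*q^4 + 0.2368*q^3 - 16.3388*q^2 - 0.0552*q + 1.9044)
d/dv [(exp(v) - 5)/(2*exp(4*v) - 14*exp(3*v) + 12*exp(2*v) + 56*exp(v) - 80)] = (-3*exp(v) - 2)*exp(v)/(2*(exp(5*v) - 2*exp(4*v) - 8*exp(3*v) + 16*exp(2*v) + 16*exp(v) - 32))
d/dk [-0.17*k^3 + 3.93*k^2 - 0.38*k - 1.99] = -0.51*k^2 + 7.86*k - 0.38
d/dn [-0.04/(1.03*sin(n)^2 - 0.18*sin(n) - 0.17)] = (0.0824*sin(n) - 0.0072)*cos(n)/(-1.03*sin(n)^2 + 0.18*sin(n) + 0.17)^2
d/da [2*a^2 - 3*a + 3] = 4*a - 3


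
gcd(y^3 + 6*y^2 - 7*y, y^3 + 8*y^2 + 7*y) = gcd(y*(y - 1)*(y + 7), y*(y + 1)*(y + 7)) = y^2 + 7*y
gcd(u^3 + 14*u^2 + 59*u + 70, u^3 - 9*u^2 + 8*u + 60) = u + 2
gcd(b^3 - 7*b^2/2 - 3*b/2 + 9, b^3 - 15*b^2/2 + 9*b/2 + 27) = b^2 - 3*b/2 - 9/2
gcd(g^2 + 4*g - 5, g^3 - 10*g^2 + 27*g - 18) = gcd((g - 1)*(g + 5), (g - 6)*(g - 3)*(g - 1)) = g - 1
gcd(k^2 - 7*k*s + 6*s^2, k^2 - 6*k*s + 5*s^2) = -k + s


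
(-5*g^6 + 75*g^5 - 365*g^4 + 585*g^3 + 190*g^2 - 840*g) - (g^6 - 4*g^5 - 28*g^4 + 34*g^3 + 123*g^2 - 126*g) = -6*g^6 + 79*g^5 - 337*g^4 + 551*g^3 + 67*g^2 - 714*g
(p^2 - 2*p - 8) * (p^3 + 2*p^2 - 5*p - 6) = p^5 - 17*p^3 - 12*p^2 + 52*p + 48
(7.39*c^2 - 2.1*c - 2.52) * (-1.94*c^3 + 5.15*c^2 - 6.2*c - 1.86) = -14.3366*c^5 + 42.1325*c^4 - 51.7442*c^3 - 13.7034*c^2 + 19.53*c + 4.6872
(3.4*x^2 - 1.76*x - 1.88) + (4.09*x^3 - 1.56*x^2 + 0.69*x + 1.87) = 4.09*x^3 + 1.84*x^2 - 1.07*x - 0.00999999999999979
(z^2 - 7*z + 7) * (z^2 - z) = z^4 - 8*z^3 + 14*z^2 - 7*z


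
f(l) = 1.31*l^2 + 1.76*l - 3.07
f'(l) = 2.62*l + 1.76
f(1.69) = 3.65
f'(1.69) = 6.19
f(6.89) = 71.24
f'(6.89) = 19.81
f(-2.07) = -1.10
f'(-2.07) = -3.66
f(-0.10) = -3.23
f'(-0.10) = 1.50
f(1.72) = 3.83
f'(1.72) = 6.27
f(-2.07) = -1.10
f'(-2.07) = -3.66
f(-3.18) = 4.58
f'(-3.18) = -6.57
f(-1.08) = -3.44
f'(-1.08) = -1.07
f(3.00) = 14.00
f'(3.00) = 9.62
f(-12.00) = 164.45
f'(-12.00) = -29.68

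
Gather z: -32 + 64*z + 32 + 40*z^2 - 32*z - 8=40*z^2 + 32*z - 8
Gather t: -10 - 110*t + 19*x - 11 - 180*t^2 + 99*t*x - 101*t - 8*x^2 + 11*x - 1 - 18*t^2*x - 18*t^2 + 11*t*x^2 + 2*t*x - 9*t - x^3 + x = t^2*(-18*x - 198) + t*(11*x^2 + 101*x - 220) - x^3 - 8*x^2 + 31*x - 22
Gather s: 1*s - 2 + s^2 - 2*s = s^2 - s - 2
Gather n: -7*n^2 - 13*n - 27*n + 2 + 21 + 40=-7*n^2 - 40*n + 63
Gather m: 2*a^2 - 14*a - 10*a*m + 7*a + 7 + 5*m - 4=2*a^2 - 7*a + m*(5 - 10*a) + 3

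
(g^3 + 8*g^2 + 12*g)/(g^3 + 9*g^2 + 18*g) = (g + 2)/(g + 3)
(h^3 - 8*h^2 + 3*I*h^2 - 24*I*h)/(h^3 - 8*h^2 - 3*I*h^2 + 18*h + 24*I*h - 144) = h/(h - 6*I)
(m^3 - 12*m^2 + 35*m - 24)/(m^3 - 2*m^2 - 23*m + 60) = (m^2 - 9*m + 8)/(m^2 + m - 20)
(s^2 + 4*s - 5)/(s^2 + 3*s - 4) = (s + 5)/(s + 4)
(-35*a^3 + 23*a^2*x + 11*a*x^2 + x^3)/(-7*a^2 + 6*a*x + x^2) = 5*a + x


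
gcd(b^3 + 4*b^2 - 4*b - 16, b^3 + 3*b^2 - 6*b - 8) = b^2 + 2*b - 8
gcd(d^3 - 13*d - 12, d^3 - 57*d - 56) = d + 1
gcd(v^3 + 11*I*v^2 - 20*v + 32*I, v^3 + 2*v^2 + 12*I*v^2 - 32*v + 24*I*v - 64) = v^2 + 12*I*v - 32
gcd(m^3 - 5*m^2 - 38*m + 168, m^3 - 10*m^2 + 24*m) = m - 4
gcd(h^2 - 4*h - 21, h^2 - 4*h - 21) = h^2 - 4*h - 21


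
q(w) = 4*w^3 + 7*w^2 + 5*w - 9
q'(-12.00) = 1565.00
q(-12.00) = -5973.00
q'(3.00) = 155.00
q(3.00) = 177.00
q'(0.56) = 16.60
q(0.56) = -3.30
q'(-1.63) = 14.06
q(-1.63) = -15.87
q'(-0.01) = 4.86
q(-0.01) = -9.05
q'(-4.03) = 143.47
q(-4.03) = -177.27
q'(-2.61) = 50.21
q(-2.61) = -45.48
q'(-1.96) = 23.66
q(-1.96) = -22.03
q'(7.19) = 726.01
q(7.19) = 1875.60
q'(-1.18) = 5.19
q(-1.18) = -11.73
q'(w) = 12*w^2 + 14*w + 5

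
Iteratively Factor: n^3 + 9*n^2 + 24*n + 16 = (n + 1)*(n^2 + 8*n + 16) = (n + 1)*(n + 4)*(n + 4)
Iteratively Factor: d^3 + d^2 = (d)*(d^2 + d) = d*(d + 1)*(d)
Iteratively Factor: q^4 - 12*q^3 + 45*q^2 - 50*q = (q - 5)*(q^3 - 7*q^2 + 10*q) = (q - 5)^2*(q^2 - 2*q) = (q - 5)^2*(q - 2)*(q)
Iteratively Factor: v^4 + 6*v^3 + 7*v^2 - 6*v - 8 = (v + 4)*(v^3 + 2*v^2 - v - 2) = (v + 1)*(v + 4)*(v^2 + v - 2) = (v + 1)*(v + 2)*(v + 4)*(v - 1)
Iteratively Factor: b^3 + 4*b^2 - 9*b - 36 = (b + 3)*(b^2 + b - 12) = (b - 3)*(b + 3)*(b + 4)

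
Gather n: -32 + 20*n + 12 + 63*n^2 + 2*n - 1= 63*n^2 + 22*n - 21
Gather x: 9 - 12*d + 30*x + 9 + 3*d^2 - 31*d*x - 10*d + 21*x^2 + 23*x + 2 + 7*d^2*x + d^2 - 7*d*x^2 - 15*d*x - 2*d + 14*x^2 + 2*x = 4*d^2 - 24*d + x^2*(35 - 7*d) + x*(7*d^2 - 46*d + 55) + 20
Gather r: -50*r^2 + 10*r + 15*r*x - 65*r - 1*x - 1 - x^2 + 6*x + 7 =-50*r^2 + r*(15*x - 55) - x^2 + 5*x + 6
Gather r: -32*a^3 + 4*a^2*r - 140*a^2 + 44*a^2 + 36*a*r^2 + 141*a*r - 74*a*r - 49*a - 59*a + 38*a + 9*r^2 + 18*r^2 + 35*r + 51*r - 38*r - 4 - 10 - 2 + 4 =-32*a^3 - 96*a^2 - 70*a + r^2*(36*a + 27) + r*(4*a^2 + 67*a + 48) - 12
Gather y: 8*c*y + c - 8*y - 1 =c + y*(8*c - 8) - 1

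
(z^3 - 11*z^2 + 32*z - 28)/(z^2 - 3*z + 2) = (z^2 - 9*z + 14)/(z - 1)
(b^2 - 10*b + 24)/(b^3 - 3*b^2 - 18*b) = (b - 4)/(b*(b + 3))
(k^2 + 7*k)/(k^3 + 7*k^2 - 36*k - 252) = k/(k^2 - 36)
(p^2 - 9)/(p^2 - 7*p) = (p^2 - 9)/(p*(p - 7))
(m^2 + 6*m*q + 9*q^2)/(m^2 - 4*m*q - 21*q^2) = (-m - 3*q)/(-m + 7*q)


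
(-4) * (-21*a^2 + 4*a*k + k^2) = 84*a^2 - 16*a*k - 4*k^2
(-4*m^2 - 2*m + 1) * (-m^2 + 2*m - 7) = 4*m^4 - 6*m^3 + 23*m^2 + 16*m - 7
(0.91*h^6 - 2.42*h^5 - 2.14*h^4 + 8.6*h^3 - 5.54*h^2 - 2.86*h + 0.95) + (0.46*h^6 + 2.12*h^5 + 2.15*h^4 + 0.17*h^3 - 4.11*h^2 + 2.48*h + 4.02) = 1.37*h^6 - 0.3*h^5 + 0.00999999999999979*h^4 + 8.77*h^3 - 9.65*h^2 - 0.38*h + 4.97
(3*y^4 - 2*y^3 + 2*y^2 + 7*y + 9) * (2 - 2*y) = -6*y^5 + 10*y^4 - 8*y^3 - 10*y^2 - 4*y + 18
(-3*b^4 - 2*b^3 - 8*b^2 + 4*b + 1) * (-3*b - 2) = 9*b^5 + 12*b^4 + 28*b^3 + 4*b^2 - 11*b - 2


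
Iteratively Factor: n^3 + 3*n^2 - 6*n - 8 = (n + 1)*(n^2 + 2*n - 8) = (n + 1)*(n + 4)*(n - 2)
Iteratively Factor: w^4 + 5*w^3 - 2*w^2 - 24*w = (w)*(w^3 + 5*w^2 - 2*w - 24) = w*(w + 4)*(w^2 + w - 6) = w*(w + 3)*(w + 4)*(w - 2)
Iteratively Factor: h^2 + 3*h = (h + 3)*(h)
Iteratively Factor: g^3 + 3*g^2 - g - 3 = (g + 3)*(g^2 - 1) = (g + 1)*(g + 3)*(g - 1)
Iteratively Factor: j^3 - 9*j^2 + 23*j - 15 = (j - 3)*(j^2 - 6*j + 5) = (j - 5)*(j - 3)*(j - 1)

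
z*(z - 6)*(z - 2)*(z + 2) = z^4 - 6*z^3 - 4*z^2 + 24*z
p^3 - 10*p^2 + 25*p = p*(p - 5)^2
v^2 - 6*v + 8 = (v - 4)*(v - 2)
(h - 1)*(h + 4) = h^2 + 3*h - 4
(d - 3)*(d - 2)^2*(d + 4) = d^4 - 3*d^3 - 12*d^2 + 52*d - 48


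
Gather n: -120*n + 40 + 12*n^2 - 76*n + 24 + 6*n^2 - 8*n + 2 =18*n^2 - 204*n + 66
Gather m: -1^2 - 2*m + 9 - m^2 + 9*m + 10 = -m^2 + 7*m + 18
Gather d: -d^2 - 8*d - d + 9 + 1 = -d^2 - 9*d + 10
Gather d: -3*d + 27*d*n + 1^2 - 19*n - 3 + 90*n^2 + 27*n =d*(27*n - 3) + 90*n^2 + 8*n - 2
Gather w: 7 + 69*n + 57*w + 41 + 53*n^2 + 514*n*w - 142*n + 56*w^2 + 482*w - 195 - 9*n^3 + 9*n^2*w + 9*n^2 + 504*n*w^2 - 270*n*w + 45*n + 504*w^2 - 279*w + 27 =-9*n^3 + 62*n^2 - 28*n + w^2*(504*n + 560) + w*(9*n^2 + 244*n + 260) - 120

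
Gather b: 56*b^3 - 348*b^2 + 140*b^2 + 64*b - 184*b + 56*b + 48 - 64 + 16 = 56*b^3 - 208*b^2 - 64*b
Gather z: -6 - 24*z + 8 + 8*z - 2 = -16*z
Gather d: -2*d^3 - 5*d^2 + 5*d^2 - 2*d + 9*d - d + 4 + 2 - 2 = -2*d^3 + 6*d + 4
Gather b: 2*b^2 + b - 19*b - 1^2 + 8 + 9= 2*b^2 - 18*b + 16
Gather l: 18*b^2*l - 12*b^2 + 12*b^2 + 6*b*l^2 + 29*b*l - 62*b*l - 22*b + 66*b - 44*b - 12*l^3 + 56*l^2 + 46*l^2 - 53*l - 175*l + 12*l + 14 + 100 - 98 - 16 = -12*l^3 + l^2*(6*b + 102) + l*(18*b^2 - 33*b - 216)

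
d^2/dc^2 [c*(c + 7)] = 2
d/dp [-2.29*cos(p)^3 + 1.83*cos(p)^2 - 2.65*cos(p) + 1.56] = (6.87*cos(p)^2 - 3.66*cos(p) + 2.65)*sin(p)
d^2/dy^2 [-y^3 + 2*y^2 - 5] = 4 - 6*y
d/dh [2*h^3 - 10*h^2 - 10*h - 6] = 6*h^2 - 20*h - 10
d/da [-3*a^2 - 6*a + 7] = -6*a - 6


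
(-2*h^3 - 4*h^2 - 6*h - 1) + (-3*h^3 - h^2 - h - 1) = -5*h^3 - 5*h^2 - 7*h - 2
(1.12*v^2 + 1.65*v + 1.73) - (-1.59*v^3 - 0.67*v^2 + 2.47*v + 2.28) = 1.59*v^3 + 1.79*v^2 - 0.82*v - 0.55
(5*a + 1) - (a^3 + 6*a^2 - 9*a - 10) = -a^3 - 6*a^2 + 14*a + 11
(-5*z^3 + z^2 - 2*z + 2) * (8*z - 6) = -40*z^4 + 38*z^3 - 22*z^2 + 28*z - 12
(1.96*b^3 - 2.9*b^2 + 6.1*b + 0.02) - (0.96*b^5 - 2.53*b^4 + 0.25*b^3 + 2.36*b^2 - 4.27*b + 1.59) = -0.96*b^5 + 2.53*b^4 + 1.71*b^3 - 5.26*b^2 + 10.37*b - 1.57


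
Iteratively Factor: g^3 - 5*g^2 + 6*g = (g)*(g^2 - 5*g + 6) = g*(g - 3)*(g - 2)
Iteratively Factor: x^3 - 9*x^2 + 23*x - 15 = (x - 5)*(x^2 - 4*x + 3) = (x - 5)*(x - 3)*(x - 1)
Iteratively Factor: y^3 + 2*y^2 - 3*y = (y + 3)*(y^2 - y) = (y - 1)*(y + 3)*(y)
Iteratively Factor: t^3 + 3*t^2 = (t)*(t^2 + 3*t) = t*(t + 3)*(t)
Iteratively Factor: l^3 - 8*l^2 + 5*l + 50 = (l + 2)*(l^2 - 10*l + 25) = (l - 5)*(l + 2)*(l - 5)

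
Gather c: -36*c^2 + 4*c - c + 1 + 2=-36*c^2 + 3*c + 3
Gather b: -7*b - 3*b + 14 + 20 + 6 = 40 - 10*b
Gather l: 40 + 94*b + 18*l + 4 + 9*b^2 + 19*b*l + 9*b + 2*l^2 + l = 9*b^2 + 103*b + 2*l^2 + l*(19*b + 19) + 44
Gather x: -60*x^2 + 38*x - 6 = -60*x^2 + 38*x - 6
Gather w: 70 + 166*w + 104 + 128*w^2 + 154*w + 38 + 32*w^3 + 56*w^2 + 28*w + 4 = 32*w^3 + 184*w^2 + 348*w + 216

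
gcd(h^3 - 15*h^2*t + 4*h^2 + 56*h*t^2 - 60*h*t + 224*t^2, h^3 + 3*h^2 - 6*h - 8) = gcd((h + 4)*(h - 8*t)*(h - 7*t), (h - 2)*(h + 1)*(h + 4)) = h + 4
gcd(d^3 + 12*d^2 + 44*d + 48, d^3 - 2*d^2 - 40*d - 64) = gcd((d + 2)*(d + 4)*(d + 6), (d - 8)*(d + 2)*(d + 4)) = d^2 + 6*d + 8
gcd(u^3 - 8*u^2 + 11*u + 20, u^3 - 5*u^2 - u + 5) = u^2 - 4*u - 5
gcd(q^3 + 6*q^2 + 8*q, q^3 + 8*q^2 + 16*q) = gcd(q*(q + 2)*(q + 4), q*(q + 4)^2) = q^2 + 4*q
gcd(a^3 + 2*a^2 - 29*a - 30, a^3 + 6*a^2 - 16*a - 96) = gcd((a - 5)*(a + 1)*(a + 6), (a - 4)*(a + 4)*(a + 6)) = a + 6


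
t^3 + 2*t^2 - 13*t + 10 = (t - 2)*(t - 1)*(t + 5)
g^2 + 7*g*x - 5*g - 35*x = (g - 5)*(g + 7*x)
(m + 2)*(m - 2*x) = m^2 - 2*m*x + 2*m - 4*x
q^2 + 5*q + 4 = (q + 1)*(q + 4)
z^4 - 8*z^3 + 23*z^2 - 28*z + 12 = (z - 3)*(z - 2)^2*(z - 1)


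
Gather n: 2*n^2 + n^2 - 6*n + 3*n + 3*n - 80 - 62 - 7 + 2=3*n^2 - 147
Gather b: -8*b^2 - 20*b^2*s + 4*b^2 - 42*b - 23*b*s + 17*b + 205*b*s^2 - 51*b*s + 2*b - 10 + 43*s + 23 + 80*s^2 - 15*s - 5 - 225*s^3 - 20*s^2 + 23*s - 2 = b^2*(-20*s - 4) + b*(205*s^2 - 74*s - 23) - 225*s^3 + 60*s^2 + 51*s + 6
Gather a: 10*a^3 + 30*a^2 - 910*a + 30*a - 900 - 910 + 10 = 10*a^3 + 30*a^2 - 880*a - 1800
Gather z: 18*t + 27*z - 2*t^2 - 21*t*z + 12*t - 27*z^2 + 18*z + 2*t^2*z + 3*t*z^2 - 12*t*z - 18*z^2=-2*t^2 + 30*t + z^2*(3*t - 45) + z*(2*t^2 - 33*t + 45)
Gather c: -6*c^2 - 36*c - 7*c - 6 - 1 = -6*c^2 - 43*c - 7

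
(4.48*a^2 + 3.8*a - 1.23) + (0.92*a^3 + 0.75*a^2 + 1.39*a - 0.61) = 0.92*a^3 + 5.23*a^2 + 5.19*a - 1.84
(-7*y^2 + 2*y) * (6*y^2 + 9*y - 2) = -42*y^4 - 51*y^3 + 32*y^2 - 4*y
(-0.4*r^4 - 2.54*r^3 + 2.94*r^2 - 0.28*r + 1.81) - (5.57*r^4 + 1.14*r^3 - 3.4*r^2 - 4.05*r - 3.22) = -5.97*r^4 - 3.68*r^3 + 6.34*r^2 + 3.77*r + 5.03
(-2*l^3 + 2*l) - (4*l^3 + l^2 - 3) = -6*l^3 - l^2 + 2*l + 3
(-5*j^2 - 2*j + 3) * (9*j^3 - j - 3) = -45*j^5 - 18*j^4 + 32*j^3 + 17*j^2 + 3*j - 9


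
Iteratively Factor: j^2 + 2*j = (j + 2)*(j)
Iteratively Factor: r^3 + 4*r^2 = (r)*(r^2 + 4*r) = r^2*(r + 4)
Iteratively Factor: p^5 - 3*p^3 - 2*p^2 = (p + 1)*(p^4 - p^3 - 2*p^2) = p*(p + 1)*(p^3 - p^2 - 2*p) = p^2*(p + 1)*(p^2 - p - 2) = p^2*(p - 2)*(p + 1)*(p + 1)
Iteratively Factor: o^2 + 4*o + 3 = (o + 3)*(o + 1)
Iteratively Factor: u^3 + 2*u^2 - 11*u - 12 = (u - 3)*(u^2 + 5*u + 4) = (u - 3)*(u + 4)*(u + 1)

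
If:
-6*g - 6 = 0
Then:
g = -1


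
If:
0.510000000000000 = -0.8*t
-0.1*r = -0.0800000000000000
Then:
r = 0.80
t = -0.64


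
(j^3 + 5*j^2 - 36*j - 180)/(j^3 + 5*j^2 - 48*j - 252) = (j^2 - j - 30)/(j^2 - j - 42)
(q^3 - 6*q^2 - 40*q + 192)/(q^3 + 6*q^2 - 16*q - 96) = (q - 8)/(q + 4)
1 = 1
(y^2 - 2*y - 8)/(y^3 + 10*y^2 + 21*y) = (y^2 - 2*y - 8)/(y*(y^2 + 10*y + 21))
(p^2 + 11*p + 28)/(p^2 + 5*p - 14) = (p + 4)/(p - 2)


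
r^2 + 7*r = r*(r + 7)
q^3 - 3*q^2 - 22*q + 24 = (q - 6)*(q - 1)*(q + 4)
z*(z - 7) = z^2 - 7*z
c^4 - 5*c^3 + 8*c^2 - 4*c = c*(c - 2)^2*(c - 1)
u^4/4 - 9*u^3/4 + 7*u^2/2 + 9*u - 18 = (u/4 + 1/2)*(u - 6)*(u - 3)*(u - 2)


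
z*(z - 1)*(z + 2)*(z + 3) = z^4 + 4*z^3 + z^2 - 6*z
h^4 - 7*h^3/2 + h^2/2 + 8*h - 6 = (h - 2)^2*(h - 1)*(h + 3/2)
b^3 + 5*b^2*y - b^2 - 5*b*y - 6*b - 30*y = (b - 3)*(b + 2)*(b + 5*y)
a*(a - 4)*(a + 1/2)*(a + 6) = a^4 + 5*a^3/2 - 23*a^2 - 12*a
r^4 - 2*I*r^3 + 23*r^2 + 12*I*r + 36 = (r - 6*I)*(r - I)*(r + 2*I)*(r + 3*I)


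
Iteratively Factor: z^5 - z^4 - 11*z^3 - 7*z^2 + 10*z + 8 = (z + 2)*(z^4 - 3*z^3 - 5*z^2 + 3*z + 4) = (z - 1)*(z + 2)*(z^3 - 2*z^2 - 7*z - 4) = (z - 1)*(z + 1)*(z + 2)*(z^2 - 3*z - 4) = (z - 1)*(z + 1)^2*(z + 2)*(z - 4)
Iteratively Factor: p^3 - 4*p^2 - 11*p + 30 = (p - 2)*(p^2 - 2*p - 15) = (p - 5)*(p - 2)*(p + 3)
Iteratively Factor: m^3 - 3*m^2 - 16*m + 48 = (m - 3)*(m^2 - 16) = (m - 4)*(m - 3)*(m + 4)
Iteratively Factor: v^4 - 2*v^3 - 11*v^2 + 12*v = (v - 1)*(v^3 - v^2 - 12*v) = (v - 1)*(v + 3)*(v^2 - 4*v) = (v - 4)*(v - 1)*(v + 3)*(v)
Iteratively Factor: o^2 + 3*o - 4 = (o - 1)*(o + 4)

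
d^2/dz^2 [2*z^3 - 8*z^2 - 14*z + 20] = 12*z - 16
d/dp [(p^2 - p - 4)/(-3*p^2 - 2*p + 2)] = 5*(-p^2 - 4*p - 2)/(9*p^4 + 12*p^3 - 8*p^2 - 8*p + 4)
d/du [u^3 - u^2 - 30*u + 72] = 3*u^2 - 2*u - 30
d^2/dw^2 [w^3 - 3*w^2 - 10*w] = 6*w - 6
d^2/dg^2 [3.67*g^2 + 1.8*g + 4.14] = 7.34000000000000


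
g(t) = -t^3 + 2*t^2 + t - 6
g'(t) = -3*t^2 + 4*t + 1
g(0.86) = -4.30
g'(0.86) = 2.22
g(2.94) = -11.18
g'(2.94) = -13.17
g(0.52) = -5.08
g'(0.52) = 2.27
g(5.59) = -112.59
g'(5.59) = -70.38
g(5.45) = -103.02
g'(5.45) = -66.31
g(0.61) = -4.87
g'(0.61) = 2.32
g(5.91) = -136.66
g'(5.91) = -80.14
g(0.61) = -4.87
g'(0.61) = 2.32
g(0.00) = -6.00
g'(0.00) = 1.00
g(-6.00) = 276.00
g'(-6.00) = -131.00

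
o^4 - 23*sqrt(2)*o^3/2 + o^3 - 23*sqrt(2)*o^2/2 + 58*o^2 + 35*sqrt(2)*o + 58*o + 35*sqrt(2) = (o + 1)*(o - 7*sqrt(2))*(o - 5*sqrt(2))*(o + sqrt(2)/2)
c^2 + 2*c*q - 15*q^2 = (c - 3*q)*(c + 5*q)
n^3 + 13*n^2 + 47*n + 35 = (n + 1)*(n + 5)*(n + 7)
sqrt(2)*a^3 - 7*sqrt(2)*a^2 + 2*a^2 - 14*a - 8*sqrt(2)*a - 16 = (a - 8)*(a + sqrt(2))*(sqrt(2)*a + sqrt(2))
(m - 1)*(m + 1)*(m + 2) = m^3 + 2*m^2 - m - 2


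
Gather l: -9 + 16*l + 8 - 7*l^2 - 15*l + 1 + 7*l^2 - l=0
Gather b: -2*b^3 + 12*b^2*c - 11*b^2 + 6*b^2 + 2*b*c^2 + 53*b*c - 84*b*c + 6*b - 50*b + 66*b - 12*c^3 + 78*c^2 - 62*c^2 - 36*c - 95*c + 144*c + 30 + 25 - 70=-2*b^3 + b^2*(12*c - 5) + b*(2*c^2 - 31*c + 22) - 12*c^3 + 16*c^2 + 13*c - 15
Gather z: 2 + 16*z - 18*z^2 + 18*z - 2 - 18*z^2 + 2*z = -36*z^2 + 36*z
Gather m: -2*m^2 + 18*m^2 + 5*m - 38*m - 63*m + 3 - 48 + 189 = 16*m^2 - 96*m + 144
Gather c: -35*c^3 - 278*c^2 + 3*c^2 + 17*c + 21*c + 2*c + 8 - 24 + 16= -35*c^3 - 275*c^2 + 40*c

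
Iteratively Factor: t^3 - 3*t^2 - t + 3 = (t + 1)*(t^2 - 4*t + 3) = (t - 3)*(t + 1)*(t - 1)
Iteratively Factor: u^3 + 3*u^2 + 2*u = (u + 1)*(u^2 + 2*u) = u*(u + 1)*(u + 2)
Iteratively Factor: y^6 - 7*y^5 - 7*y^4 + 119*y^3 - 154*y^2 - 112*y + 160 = (y - 2)*(y^5 - 5*y^4 - 17*y^3 + 85*y^2 + 16*y - 80) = (y - 2)*(y + 4)*(y^4 - 9*y^3 + 19*y^2 + 9*y - 20) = (y - 2)*(y - 1)*(y + 4)*(y^3 - 8*y^2 + 11*y + 20) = (y - 2)*(y - 1)*(y + 1)*(y + 4)*(y^2 - 9*y + 20) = (y - 4)*(y - 2)*(y - 1)*(y + 1)*(y + 4)*(y - 5)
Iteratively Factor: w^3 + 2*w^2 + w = (w)*(w^2 + 2*w + 1) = w*(w + 1)*(w + 1)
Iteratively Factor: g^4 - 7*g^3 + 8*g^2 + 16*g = (g)*(g^3 - 7*g^2 + 8*g + 16) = g*(g - 4)*(g^2 - 3*g - 4) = g*(g - 4)*(g + 1)*(g - 4)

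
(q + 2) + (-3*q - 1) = 1 - 2*q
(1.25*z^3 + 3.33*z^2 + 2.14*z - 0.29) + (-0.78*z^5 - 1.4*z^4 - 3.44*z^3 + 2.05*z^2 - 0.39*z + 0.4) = -0.78*z^5 - 1.4*z^4 - 2.19*z^3 + 5.38*z^2 + 1.75*z + 0.11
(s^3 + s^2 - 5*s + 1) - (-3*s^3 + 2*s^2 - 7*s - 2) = 4*s^3 - s^2 + 2*s + 3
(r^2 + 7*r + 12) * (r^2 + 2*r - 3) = r^4 + 9*r^3 + 23*r^2 + 3*r - 36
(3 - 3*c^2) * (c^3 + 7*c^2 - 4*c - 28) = -3*c^5 - 21*c^4 + 15*c^3 + 105*c^2 - 12*c - 84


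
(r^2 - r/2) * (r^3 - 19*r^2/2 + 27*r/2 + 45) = r^5 - 10*r^4 + 73*r^3/4 + 153*r^2/4 - 45*r/2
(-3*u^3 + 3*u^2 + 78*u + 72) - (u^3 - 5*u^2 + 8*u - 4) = -4*u^3 + 8*u^2 + 70*u + 76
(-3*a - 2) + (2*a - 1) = -a - 3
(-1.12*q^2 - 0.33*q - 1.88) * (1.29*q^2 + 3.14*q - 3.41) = -1.4448*q^4 - 3.9425*q^3 + 0.357800000000001*q^2 - 4.7779*q + 6.4108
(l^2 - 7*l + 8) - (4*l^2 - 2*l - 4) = -3*l^2 - 5*l + 12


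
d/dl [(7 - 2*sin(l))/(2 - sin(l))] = 3*cos(l)/(sin(l) - 2)^2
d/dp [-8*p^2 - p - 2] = -16*p - 1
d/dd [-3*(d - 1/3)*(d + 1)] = -6*d - 2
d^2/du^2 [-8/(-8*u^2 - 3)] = 384*(8*u^2 - 1)/(8*u^2 + 3)^3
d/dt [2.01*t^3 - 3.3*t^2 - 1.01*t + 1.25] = 6.03*t^2 - 6.6*t - 1.01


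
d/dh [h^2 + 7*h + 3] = 2*h + 7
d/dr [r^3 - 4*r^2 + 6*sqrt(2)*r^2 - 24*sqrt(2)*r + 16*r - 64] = 3*r^2 - 8*r + 12*sqrt(2)*r - 24*sqrt(2) + 16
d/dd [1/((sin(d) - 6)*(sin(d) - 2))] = 2*(4 - sin(d))*cos(d)/((sin(d) - 6)^2*(sin(d) - 2)^2)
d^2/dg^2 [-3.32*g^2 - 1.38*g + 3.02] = -6.64000000000000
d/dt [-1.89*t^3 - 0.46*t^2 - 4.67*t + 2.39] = -5.67*t^2 - 0.92*t - 4.67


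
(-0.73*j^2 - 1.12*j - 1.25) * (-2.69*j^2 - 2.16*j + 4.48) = 1.9637*j^4 + 4.5896*j^3 + 2.5113*j^2 - 2.3176*j - 5.6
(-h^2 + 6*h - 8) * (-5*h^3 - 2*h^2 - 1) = 5*h^5 - 28*h^4 + 28*h^3 + 17*h^2 - 6*h + 8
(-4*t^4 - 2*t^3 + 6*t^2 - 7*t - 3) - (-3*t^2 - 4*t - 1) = -4*t^4 - 2*t^3 + 9*t^2 - 3*t - 2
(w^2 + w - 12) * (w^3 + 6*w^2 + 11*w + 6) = w^5 + 7*w^4 + 5*w^3 - 55*w^2 - 126*w - 72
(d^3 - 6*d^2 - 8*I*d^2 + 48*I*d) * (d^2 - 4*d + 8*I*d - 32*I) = d^5 - 10*d^4 + 88*d^3 - 640*d^2 + 1536*d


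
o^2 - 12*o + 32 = (o - 8)*(o - 4)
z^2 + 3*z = z*(z + 3)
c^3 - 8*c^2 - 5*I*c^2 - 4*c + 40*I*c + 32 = (c - 8)*(c - 4*I)*(c - I)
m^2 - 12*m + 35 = (m - 7)*(m - 5)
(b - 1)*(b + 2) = b^2 + b - 2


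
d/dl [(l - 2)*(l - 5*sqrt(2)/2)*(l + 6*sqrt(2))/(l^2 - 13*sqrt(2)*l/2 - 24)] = (2*l^4 - 26*sqrt(2)*l^3 - 175*l^2 + 40*sqrt(2)*l^2 - 336*sqrt(2)*l - 48*l + 1440 + 1116*sqrt(2))/(2*l^4 - 26*sqrt(2)*l^3 + 73*l^2 + 624*sqrt(2)*l + 1152)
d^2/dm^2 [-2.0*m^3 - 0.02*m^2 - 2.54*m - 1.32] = -12.0*m - 0.04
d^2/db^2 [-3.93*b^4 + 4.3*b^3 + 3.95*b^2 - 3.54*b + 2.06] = -47.16*b^2 + 25.8*b + 7.9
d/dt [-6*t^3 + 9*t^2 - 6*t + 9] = -18*t^2 + 18*t - 6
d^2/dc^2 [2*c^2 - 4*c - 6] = 4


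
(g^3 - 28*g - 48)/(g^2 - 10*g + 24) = (g^2 + 6*g + 8)/(g - 4)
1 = 1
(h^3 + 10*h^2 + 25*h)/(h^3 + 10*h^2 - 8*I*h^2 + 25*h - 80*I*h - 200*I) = h/(h - 8*I)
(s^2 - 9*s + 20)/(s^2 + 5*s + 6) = (s^2 - 9*s + 20)/(s^2 + 5*s + 6)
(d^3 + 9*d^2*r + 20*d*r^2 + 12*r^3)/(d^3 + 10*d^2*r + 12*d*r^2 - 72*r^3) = (-d^2 - 3*d*r - 2*r^2)/(-d^2 - 4*d*r + 12*r^2)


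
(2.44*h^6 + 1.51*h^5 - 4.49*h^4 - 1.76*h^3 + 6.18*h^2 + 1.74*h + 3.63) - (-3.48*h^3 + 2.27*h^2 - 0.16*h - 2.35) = 2.44*h^6 + 1.51*h^5 - 4.49*h^4 + 1.72*h^3 + 3.91*h^2 + 1.9*h + 5.98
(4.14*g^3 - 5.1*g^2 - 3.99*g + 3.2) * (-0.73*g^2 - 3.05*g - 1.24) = -3.0222*g^5 - 8.904*g^4 + 13.3341*g^3 + 16.1575*g^2 - 4.8124*g - 3.968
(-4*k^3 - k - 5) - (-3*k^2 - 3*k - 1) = -4*k^3 + 3*k^2 + 2*k - 4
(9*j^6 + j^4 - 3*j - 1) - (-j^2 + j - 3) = 9*j^6 + j^4 + j^2 - 4*j + 2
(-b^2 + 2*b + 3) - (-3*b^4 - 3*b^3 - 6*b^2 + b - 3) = 3*b^4 + 3*b^3 + 5*b^2 + b + 6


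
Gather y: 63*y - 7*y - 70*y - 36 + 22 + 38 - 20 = 4 - 14*y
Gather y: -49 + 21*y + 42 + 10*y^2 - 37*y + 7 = 10*y^2 - 16*y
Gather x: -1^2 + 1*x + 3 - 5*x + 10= 12 - 4*x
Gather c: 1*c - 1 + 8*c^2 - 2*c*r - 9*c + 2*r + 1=8*c^2 + c*(-2*r - 8) + 2*r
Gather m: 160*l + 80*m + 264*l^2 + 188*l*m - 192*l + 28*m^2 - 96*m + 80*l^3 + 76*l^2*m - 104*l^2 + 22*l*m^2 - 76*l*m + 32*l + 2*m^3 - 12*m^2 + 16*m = 80*l^3 + 160*l^2 + 2*m^3 + m^2*(22*l + 16) + m*(76*l^2 + 112*l)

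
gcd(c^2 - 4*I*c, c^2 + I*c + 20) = c - 4*I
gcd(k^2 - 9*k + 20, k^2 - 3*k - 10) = k - 5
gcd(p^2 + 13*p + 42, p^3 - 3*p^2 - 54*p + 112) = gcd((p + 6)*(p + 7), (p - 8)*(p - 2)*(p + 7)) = p + 7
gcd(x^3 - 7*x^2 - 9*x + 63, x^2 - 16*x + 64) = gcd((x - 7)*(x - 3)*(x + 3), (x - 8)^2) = 1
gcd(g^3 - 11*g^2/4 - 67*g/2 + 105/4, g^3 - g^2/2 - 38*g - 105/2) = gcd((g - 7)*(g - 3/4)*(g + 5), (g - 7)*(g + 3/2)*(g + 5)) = g^2 - 2*g - 35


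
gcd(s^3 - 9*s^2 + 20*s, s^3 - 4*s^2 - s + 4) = s - 4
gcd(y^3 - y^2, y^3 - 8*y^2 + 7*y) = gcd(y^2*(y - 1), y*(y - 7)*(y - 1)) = y^2 - y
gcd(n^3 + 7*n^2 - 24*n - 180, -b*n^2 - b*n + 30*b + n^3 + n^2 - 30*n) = n^2 + n - 30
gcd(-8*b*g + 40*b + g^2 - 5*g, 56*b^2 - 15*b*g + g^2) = 8*b - g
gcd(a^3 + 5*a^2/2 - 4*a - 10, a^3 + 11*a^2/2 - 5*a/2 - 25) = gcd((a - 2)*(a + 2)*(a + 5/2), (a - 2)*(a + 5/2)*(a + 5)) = a^2 + a/2 - 5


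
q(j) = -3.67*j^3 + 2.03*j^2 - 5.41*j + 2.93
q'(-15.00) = -2543.56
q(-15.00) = 12927.08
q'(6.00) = -377.41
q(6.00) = -749.17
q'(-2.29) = -72.44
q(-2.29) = 70.04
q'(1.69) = -29.99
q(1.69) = -18.13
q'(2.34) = -56.20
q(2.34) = -45.64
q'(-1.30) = -29.29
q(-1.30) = 21.46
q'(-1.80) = -48.39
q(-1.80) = 40.65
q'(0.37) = -5.42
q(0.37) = 1.02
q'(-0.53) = -10.65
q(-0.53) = 6.91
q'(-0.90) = -17.98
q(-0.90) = 12.12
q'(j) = -11.01*j^2 + 4.06*j - 5.41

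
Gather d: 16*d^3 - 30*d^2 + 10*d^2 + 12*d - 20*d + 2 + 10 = 16*d^3 - 20*d^2 - 8*d + 12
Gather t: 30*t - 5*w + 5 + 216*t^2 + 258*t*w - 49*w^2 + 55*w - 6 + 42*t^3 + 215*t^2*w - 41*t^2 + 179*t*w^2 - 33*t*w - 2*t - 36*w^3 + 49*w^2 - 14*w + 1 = 42*t^3 + t^2*(215*w + 175) + t*(179*w^2 + 225*w + 28) - 36*w^3 + 36*w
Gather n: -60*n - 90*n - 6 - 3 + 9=-150*n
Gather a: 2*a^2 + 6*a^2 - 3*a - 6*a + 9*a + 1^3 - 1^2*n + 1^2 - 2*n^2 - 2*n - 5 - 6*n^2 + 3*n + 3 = 8*a^2 - 8*n^2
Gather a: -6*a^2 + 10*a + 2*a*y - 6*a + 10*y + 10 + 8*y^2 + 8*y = -6*a^2 + a*(2*y + 4) + 8*y^2 + 18*y + 10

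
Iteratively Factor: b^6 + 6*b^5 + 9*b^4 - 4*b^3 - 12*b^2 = (b + 2)*(b^5 + 4*b^4 + b^3 - 6*b^2) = b*(b + 2)*(b^4 + 4*b^3 + b^2 - 6*b) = b*(b - 1)*(b + 2)*(b^3 + 5*b^2 + 6*b) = b*(b - 1)*(b + 2)^2*(b^2 + 3*b) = b^2*(b - 1)*(b + 2)^2*(b + 3)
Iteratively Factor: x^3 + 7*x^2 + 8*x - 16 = (x - 1)*(x^2 + 8*x + 16) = (x - 1)*(x + 4)*(x + 4)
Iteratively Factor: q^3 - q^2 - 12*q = (q + 3)*(q^2 - 4*q) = (q - 4)*(q + 3)*(q)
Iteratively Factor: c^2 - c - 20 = (c - 5)*(c + 4)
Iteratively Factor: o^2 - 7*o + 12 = (o - 4)*(o - 3)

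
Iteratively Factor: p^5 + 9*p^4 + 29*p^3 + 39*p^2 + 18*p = (p + 1)*(p^4 + 8*p^3 + 21*p^2 + 18*p) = (p + 1)*(p + 3)*(p^3 + 5*p^2 + 6*p) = (p + 1)*(p + 2)*(p + 3)*(p^2 + 3*p) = (p + 1)*(p + 2)*(p + 3)^2*(p)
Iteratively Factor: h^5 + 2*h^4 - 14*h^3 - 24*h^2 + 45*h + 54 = (h + 3)*(h^4 - h^3 - 11*h^2 + 9*h + 18) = (h + 1)*(h + 3)*(h^3 - 2*h^2 - 9*h + 18) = (h - 3)*(h + 1)*(h + 3)*(h^2 + h - 6) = (h - 3)*(h - 2)*(h + 1)*(h + 3)*(h + 3)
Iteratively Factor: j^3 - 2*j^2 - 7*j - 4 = (j + 1)*(j^2 - 3*j - 4) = (j - 4)*(j + 1)*(j + 1)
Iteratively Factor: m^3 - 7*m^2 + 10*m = (m)*(m^2 - 7*m + 10) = m*(m - 5)*(m - 2)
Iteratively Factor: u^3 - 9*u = (u)*(u^2 - 9) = u*(u - 3)*(u + 3)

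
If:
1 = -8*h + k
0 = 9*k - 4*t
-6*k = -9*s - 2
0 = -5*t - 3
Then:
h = -19/120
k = -4/15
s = -2/5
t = -3/5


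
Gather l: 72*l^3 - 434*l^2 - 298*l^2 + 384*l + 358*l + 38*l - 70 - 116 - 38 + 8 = 72*l^3 - 732*l^2 + 780*l - 216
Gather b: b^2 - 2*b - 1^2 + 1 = b^2 - 2*b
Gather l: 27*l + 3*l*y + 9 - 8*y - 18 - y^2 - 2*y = l*(3*y + 27) - y^2 - 10*y - 9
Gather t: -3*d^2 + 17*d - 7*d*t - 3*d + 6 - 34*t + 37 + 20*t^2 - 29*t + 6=-3*d^2 + 14*d + 20*t^2 + t*(-7*d - 63) + 49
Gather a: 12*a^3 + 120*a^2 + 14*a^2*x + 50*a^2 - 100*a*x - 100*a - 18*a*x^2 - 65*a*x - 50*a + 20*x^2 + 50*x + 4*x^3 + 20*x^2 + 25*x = 12*a^3 + a^2*(14*x + 170) + a*(-18*x^2 - 165*x - 150) + 4*x^3 + 40*x^2 + 75*x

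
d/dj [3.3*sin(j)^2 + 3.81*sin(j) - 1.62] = (6.6*sin(j) + 3.81)*cos(j)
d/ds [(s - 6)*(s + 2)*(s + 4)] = 3*s^2 - 28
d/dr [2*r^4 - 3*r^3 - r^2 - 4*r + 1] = 8*r^3 - 9*r^2 - 2*r - 4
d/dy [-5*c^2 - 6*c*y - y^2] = -6*c - 2*y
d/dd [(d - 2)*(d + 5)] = 2*d + 3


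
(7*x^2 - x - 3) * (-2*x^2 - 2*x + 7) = -14*x^4 - 12*x^3 + 57*x^2 - x - 21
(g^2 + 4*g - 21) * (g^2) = g^4 + 4*g^3 - 21*g^2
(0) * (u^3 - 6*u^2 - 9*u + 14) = 0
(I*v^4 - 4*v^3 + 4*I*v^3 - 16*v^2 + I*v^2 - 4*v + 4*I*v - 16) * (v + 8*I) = I*v^5 - 12*v^4 + 4*I*v^4 - 48*v^3 - 31*I*v^3 - 12*v^2 - 124*I*v^2 - 48*v - 32*I*v - 128*I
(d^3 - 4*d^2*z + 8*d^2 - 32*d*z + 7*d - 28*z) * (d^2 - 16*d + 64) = d^5 - 4*d^4*z - 8*d^4 + 32*d^3*z - 57*d^3 + 228*d^2*z + 400*d^2 - 1600*d*z + 448*d - 1792*z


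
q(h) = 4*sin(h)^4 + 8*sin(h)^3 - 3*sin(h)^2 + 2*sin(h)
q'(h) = 16*sin(h)^3*cos(h) + 24*sin(h)^2*cos(h) - 6*sin(h)*cos(h) + 2*cos(h)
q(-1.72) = -8.82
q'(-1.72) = -2.37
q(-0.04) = -0.09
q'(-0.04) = 2.28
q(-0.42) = -1.75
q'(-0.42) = 6.71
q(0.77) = 3.58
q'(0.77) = 10.66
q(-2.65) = -2.26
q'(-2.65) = -7.49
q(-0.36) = -1.36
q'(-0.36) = 5.98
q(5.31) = -6.36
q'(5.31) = 8.06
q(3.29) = -0.39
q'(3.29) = -3.32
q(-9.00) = -1.78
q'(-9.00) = -6.77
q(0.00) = 0.00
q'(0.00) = 2.00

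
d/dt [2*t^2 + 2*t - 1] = 4*t + 2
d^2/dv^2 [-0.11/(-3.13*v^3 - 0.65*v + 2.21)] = (-2.0658*v*(3.13*v^3 + 0.65*v - 2.21) + 0.11*(9.39*v^2 + 0.65)*(18.78*v^2 + 1.3))/(3.13*v^3 + 0.65*v - 2.21)^3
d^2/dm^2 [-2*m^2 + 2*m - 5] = -4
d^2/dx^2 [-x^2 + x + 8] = -2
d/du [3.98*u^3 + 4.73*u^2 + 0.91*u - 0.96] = 11.94*u^2 + 9.46*u + 0.91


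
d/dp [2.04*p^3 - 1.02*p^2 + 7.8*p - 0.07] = 6.12*p^2 - 2.04*p + 7.8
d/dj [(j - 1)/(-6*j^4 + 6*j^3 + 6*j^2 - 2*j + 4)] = (-3*j^4 + 3*j^3 + 3*j^2 - j + (j - 1)*(12*j^3 - 9*j^2 - 6*j + 1) + 2)/(2*(-3*j^4 + 3*j^3 + 3*j^2 - j + 2)^2)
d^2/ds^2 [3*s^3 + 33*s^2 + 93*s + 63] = 18*s + 66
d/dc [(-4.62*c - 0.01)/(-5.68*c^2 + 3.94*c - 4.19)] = (-26.2416*c^2 - 0.113600000000002*c + 19.3972)/(32.2624*c^4 - 44.7584*c^3 + 63.122*c^2 - 33.0172*c + 17.5561)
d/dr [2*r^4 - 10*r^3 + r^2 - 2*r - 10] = 8*r^3 - 30*r^2 + 2*r - 2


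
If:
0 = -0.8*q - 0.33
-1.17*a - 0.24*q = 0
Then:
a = 0.08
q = -0.41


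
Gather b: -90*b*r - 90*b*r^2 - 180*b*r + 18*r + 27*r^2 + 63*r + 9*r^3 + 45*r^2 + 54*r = b*(-90*r^2 - 270*r) + 9*r^3 + 72*r^2 + 135*r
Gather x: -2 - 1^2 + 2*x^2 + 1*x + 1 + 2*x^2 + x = 4*x^2 + 2*x - 2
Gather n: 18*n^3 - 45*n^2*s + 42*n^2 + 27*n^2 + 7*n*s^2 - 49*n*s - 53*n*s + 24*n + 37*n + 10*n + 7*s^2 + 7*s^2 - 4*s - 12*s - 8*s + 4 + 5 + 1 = 18*n^3 + n^2*(69 - 45*s) + n*(7*s^2 - 102*s + 71) + 14*s^2 - 24*s + 10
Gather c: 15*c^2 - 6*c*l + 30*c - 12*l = 15*c^2 + c*(30 - 6*l) - 12*l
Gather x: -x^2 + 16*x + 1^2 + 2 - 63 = -x^2 + 16*x - 60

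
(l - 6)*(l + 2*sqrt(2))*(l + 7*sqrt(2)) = l^3 - 6*l^2 + 9*sqrt(2)*l^2 - 54*sqrt(2)*l + 28*l - 168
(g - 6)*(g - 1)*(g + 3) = g^3 - 4*g^2 - 15*g + 18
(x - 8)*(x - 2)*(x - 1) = x^3 - 11*x^2 + 26*x - 16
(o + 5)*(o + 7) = o^2 + 12*o + 35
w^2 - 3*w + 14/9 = (w - 7/3)*(w - 2/3)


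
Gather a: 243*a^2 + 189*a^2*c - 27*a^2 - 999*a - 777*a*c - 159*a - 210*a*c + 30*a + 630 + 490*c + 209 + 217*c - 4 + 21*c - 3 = a^2*(189*c + 216) + a*(-987*c - 1128) + 728*c + 832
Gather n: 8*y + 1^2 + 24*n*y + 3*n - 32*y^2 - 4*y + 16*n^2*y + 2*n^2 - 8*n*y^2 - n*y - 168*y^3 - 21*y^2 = n^2*(16*y + 2) + n*(-8*y^2 + 23*y + 3) - 168*y^3 - 53*y^2 + 4*y + 1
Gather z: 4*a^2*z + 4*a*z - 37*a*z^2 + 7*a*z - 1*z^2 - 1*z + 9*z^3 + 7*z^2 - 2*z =9*z^3 + z^2*(6 - 37*a) + z*(4*a^2 + 11*a - 3)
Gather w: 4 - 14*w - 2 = 2 - 14*w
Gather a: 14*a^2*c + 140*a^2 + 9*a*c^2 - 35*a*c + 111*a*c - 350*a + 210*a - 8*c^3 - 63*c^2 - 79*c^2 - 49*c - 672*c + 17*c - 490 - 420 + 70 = a^2*(14*c + 140) + a*(9*c^2 + 76*c - 140) - 8*c^3 - 142*c^2 - 704*c - 840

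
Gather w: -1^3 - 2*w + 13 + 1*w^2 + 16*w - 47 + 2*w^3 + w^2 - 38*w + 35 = 2*w^3 + 2*w^2 - 24*w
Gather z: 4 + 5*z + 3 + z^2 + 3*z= z^2 + 8*z + 7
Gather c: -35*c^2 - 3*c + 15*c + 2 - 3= -35*c^2 + 12*c - 1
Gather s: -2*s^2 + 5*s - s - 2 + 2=-2*s^2 + 4*s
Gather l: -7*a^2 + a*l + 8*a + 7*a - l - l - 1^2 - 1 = -7*a^2 + 15*a + l*(a - 2) - 2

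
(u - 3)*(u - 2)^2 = u^3 - 7*u^2 + 16*u - 12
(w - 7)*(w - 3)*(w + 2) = w^3 - 8*w^2 + w + 42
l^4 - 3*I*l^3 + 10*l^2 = l^2*(l - 5*I)*(l + 2*I)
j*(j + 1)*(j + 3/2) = j^3 + 5*j^2/2 + 3*j/2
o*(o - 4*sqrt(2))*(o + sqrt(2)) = o^3 - 3*sqrt(2)*o^2 - 8*o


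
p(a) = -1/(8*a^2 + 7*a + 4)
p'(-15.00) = 0.00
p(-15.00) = 0.00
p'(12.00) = 0.00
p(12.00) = 0.00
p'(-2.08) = -0.05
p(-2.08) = -0.04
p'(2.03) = 0.02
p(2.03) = -0.02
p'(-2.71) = -0.02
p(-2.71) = -0.02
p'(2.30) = 0.01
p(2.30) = -0.02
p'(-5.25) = -0.00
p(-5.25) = -0.01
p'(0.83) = 0.09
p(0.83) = -0.07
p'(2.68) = 0.01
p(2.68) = -0.01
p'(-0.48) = -0.11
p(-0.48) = -0.40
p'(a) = -(-16*a - 7)/(8*a^2 + 7*a + 4)^2 = (16*a + 7)/(8*a^2 + 7*a + 4)^2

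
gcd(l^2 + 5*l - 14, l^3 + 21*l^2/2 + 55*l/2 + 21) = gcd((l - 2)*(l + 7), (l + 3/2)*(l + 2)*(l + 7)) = l + 7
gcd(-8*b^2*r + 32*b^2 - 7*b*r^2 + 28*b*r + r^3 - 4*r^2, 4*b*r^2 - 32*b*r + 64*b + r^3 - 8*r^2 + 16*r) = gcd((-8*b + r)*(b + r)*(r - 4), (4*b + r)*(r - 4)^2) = r - 4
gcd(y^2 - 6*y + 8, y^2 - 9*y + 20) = y - 4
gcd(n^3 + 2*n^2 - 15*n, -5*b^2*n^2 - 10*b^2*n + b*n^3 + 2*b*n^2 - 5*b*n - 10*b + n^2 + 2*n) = 1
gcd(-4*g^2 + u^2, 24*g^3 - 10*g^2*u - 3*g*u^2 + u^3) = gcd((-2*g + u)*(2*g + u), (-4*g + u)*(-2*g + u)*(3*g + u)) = -2*g + u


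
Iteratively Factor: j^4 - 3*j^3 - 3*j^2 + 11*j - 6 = (j - 1)*(j^3 - 2*j^2 - 5*j + 6) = (j - 3)*(j - 1)*(j^2 + j - 2) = (j - 3)*(j - 1)^2*(j + 2)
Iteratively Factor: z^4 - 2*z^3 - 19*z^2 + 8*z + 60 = (z + 3)*(z^3 - 5*z^2 - 4*z + 20) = (z - 2)*(z + 3)*(z^2 - 3*z - 10) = (z - 5)*(z - 2)*(z + 3)*(z + 2)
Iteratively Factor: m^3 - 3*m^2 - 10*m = (m - 5)*(m^2 + 2*m) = (m - 5)*(m + 2)*(m)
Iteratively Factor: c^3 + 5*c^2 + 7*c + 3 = (c + 3)*(c^2 + 2*c + 1) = (c + 1)*(c + 3)*(c + 1)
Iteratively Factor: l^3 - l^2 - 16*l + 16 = (l + 4)*(l^2 - 5*l + 4) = (l - 1)*(l + 4)*(l - 4)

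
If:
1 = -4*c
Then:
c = -1/4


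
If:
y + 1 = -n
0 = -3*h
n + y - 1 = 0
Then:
No Solution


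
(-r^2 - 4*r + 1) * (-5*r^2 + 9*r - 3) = 5*r^4 + 11*r^3 - 38*r^2 + 21*r - 3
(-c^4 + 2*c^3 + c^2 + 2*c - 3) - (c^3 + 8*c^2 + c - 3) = -c^4 + c^3 - 7*c^2 + c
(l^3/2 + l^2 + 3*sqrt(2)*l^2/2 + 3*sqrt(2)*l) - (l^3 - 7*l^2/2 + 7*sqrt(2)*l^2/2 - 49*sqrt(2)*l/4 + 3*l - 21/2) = -l^3/2 - 2*sqrt(2)*l^2 + 9*l^2/2 - 3*l + 61*sqrt(2)*l/4 + 21/2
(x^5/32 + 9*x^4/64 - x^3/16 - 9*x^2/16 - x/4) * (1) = x^5/32 + 9*x^4/64 - x^3/16 - 9*x^2/16 - x/4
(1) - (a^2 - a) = -a^2 + a + 1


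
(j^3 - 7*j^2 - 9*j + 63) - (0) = j^3 - 7*j^2 - 9*j + 63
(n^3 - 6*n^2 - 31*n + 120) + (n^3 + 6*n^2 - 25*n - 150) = 2*n^3 - 56*n - 30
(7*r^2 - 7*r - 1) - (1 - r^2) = 8*r^2 - 7*r - 2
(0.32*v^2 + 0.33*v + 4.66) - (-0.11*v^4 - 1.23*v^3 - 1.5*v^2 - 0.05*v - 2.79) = 0.11*v^4 + 1.23*v^3 + 1.82*v^2 + 0.38*v + 7.45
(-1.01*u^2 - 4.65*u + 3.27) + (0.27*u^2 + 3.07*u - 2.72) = -0.74*u^2 - 1.58*u + 0.55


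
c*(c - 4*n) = c^2 - 4*c*n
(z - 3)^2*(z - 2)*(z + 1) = z^4 - 7*z^3 + 13*z^2 + 3*z - 18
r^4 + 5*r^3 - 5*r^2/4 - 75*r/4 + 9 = (r - 3/2)*(r - 1/2)*(r + 3)*(r + 4)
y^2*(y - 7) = y^3 - 7*y^2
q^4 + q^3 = q^3*(q + 1)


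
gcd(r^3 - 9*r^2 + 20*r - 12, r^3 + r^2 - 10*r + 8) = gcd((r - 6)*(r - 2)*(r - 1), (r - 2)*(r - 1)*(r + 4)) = r^2 - 3*r + 2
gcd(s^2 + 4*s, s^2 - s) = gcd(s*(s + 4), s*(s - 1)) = s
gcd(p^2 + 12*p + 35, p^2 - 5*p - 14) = 1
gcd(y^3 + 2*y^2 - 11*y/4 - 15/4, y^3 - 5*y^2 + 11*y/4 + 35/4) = y + 1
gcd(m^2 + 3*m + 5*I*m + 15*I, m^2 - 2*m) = 1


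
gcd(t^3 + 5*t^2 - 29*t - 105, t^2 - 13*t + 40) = t - 5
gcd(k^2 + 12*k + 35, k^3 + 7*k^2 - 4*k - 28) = k + 7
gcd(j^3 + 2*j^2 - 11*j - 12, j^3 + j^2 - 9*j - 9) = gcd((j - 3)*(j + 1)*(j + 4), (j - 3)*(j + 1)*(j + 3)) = j^2 - 2*j - 3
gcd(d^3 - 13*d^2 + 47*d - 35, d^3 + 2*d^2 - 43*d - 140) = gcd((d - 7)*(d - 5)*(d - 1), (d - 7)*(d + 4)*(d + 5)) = d - 7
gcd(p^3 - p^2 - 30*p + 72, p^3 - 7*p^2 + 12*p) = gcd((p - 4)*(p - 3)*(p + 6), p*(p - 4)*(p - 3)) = p^2 - 7*p + 12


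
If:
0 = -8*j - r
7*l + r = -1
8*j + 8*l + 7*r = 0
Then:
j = -1/34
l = -3/17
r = 4/17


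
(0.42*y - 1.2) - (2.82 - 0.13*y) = 0.55*y - 4.02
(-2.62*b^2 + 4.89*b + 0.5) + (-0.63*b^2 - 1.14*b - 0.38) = -3.25*b^2 + 3.75*b + 0.12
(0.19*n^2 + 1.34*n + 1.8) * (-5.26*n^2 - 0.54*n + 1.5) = -0.9994*n^4 - 7.151*n^3 - 9.9066*n^2 + 1.038*n + 2.7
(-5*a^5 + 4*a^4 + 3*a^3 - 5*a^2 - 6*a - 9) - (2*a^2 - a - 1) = -5*a^5 + 4*a^4 + 3*a^3 - 7*a^2 - 5*a - 8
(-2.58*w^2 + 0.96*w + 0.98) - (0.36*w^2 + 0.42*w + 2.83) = -2.94*w^2 + 0.54*w - 1.85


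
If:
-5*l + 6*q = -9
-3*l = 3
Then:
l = -1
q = -7/3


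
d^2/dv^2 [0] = 0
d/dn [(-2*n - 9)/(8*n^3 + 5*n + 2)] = (-16*n^3 - 10*n + (2*n + 9)*(24*n^2 + 5) - 4)/(8*n^3 + 5*n + 2)^2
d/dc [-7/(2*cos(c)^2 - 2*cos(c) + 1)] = 14*(sin(c) - sin(2*c))/(2*cos(c) - cos(2*c) - 2)^2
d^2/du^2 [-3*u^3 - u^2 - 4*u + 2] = -18*u - 2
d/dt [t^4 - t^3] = t^2*(4*t - 3)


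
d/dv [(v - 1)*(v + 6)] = 2*v + 5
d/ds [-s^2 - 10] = -2*s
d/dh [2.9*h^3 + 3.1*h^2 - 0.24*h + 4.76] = 8.7*h^2 + 6.2*h - 0.24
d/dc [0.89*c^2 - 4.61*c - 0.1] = 1.78*c - 4.61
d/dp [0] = 0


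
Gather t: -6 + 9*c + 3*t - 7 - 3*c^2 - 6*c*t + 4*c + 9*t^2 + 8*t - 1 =-3*c^2 + 13*c + 9*t^2 + t*(11 - 6*c) - 14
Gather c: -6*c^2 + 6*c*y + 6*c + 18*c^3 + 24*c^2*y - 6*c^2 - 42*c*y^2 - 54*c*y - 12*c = 18*c^3 + c^2*(24*y - 12) + c*(-42*y^2 - 48*y - 6)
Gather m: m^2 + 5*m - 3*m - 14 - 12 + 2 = m^2 + 2*m - 24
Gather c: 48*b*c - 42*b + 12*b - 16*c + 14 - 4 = -30*b + c*(48*b - 16) + 10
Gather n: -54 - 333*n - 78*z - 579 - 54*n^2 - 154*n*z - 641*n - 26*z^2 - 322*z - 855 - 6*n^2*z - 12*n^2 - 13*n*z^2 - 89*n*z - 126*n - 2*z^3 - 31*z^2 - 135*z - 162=n^2*(-6*z - 66) + n*(-13*z^2 - 243*z - 1100) - 2*z^3 - 57*z^2 - 535*z - 1650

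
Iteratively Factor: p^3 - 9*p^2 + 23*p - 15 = (p - 5)*(p^2 - 4*p + 3) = (p - 5)*(p - 1)*(p - 3)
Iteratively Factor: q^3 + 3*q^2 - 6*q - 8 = (q - 2)*(q^2 + 5*q + 4) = (q - 2)*(q + 4)*(q + 1)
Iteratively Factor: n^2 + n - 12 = (n - 3)*(n + 4)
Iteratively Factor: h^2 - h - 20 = (h + 4)*(h - 5)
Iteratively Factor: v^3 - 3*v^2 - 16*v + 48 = (v - 3)*(v^2 - 16) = (v - 3)*(v + 4)*(v - 4)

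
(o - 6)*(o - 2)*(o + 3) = o^3 - 5*o^2 - 12*o + 36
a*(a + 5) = a^2 + 5*a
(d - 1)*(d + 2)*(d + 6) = d^3 + 7*d^2 + 4*d - 12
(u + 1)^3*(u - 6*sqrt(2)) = u^4 - 6*sqrt(2)*u^3 + 3*u^3 - 18*sqrt(2)*u^2 + 3*u^2 - 18*sqrt(2)*u + u - 6*sqrt(2)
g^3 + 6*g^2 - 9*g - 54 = (g - 3)*(g + 3)*(g + 6)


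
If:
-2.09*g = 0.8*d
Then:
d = -2.6125*g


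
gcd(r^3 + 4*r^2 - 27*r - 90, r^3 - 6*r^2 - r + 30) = r - 5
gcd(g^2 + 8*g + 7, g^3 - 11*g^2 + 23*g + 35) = g + 1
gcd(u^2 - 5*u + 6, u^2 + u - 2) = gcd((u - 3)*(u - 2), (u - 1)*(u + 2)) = 1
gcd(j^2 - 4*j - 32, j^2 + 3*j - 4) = j + 4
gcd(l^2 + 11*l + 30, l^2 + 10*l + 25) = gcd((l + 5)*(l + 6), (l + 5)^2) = l + 5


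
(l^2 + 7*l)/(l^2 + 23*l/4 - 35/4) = 4*l/(4*l - 5)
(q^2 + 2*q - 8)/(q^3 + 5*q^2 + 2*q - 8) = (q - 2)/(q^2 + q - 2)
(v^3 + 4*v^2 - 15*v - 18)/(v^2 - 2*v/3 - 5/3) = 3*(v^2 + 3*v - 18)/(3*v - 5)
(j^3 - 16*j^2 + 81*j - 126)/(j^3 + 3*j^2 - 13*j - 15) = (j^2 - 13*j + 42)/(j^2 + 6*j + 5)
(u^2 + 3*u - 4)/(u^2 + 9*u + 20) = (u - 1)/(u + 5)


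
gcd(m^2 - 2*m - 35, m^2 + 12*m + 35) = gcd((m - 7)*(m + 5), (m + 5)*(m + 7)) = m + 5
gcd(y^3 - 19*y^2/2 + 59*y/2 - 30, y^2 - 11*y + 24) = y - 3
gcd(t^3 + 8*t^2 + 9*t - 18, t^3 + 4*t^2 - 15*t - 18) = t + 6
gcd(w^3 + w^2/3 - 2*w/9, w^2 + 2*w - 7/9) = w - 1/3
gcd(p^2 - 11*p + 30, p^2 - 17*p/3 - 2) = p - 6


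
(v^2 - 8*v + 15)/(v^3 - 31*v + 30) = (v - 3)/(v^2 + 5*v - 6)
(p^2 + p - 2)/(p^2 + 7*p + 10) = (p - 1)/(p + 5)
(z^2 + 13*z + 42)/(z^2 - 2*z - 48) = (z + 7)/(z - 8)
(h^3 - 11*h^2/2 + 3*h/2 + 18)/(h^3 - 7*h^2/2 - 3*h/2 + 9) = (h - 4)/(h - 2)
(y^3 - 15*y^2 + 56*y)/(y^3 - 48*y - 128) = y*(y - 7)/(y^2 + 8*y + 16)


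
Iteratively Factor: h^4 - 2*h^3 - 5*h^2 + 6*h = (h - 3)*(h^3 + h^2 - 2*h) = (h - 3)*(h + 2)*(h^2 - h) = (h - 3)*(h - 1)*(h + 2)*(h)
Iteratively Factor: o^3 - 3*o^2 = (o)*(o^2 - 3*o) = o*(o - 3)*(o)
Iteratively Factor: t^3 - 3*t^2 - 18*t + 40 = (t - 2)*(t^2 - t - 20) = (t - 5)*(t - 2)*(t + 4)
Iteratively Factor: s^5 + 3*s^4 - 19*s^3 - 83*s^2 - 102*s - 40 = (s + 2)*(s^4 + s^3 - 21*s^2 - 41*s - 20) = (s + 2)*(s + 4)*(s^3 - 3*s^2 - 9*s - 5) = (s - 5)*(s + 2)*(s + 4)*(s^2 + 2*s + 1) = (s - 5)*(s + 1)*(s + 2)*(s + 4)*(s + 1)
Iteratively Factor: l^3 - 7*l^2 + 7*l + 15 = (l - 5)*(l^2 - 2*l - 3) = (l - 5)*(l - 3)*(l + 1)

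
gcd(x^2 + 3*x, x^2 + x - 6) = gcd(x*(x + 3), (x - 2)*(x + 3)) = x + 3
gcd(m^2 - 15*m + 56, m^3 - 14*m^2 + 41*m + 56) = m^2 - 15*m + 56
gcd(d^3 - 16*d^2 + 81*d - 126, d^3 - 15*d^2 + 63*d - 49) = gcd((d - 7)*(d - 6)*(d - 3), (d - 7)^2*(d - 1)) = d - 7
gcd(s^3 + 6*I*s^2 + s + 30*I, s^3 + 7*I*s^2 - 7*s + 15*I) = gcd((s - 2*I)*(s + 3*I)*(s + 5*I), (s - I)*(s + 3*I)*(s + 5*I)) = s^2 + 8*I*s - 15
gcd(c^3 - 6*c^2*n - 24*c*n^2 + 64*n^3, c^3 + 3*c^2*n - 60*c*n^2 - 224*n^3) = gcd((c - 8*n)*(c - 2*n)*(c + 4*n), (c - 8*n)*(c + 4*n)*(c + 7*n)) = c^2 - 4*c*n - 32*n^2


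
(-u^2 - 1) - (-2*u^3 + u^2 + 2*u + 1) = 2*u^3 - 2*u^2 - 2*u - 2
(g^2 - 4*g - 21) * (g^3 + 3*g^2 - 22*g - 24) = g^5 - g^4 - 55*g^3 + g^2 + 558*g + 504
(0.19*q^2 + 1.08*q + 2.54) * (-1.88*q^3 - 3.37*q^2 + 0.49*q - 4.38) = -0.3572*q^5 - 2.6707*q^4 - 8.3217*q^3 - 8.8628*q^2 - 3.4858*q - 11.1252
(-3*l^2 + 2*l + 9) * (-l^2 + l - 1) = 3*l^4 - 5*l^3 - 4*l^2 + 7*l - 9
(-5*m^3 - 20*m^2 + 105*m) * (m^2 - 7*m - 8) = -5*m^5 + 15*m^4 + 285*m^3 - 575*m^2 - 840*m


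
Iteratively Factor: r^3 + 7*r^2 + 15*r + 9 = (r + 3)*(r^2 + 4*r + 3) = (r + 1)*(r + 3)*(r + 3)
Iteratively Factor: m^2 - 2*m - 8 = (m + 2)*(m - 4)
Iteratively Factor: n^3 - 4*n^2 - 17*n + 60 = (n + 4)*(n^2 - 8*n + 15) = (n - 3)*(n + 4)*(n - 5)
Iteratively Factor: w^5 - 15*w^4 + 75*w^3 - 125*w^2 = (w)*(w^4 - 15*w^3 + 75*w^2 - 125*w) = w^2*(w^3 - 15*w^2 + 75*w - 125) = w^2*(w - 5)*(w^2 - 10*w + 25) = w^2*(w - 5)^2*(w - 5)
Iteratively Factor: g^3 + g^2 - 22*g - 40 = (g + 4)*(g^2 - 3*g - 10) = (g - 5)*(g + 4)*(g + 2)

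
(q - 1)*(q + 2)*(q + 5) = q^3 + 6*q^2 + 3*q - 10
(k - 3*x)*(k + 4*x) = k^2 + k*x - 12*x^2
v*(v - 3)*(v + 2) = v^3 - v^2 - 6*v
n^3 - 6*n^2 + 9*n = n*(n - 3)^2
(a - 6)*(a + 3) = a^2 - 3*a - 18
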